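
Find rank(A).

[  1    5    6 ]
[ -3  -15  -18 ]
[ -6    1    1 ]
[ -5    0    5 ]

Row reduction:
R2 <- R2 - (-3)*R1:  [ 0  0  0 ]
R3 <- R3 - (-6)*R1:  [  0  31  37 ]
R4 <- R4 - (-5)*R1:  [  0  25  35 ]
R2 <-> R3   (pivot in column 2 was zero)
[ 1   5   6 ]
[ 0  31  37 ]
[ 0   0   0 ]
[ 0  25  35 ]
R4 <- R4 - (25/31)*R2:  [      0       0  160/31 ]
R3 <-> R4   (pivot in column 3 was zero)
[ 1   5       6 ]
[ 0  31      37 ]
[ 0   0  160/31 ]
[ 0   0       0 ]
Row echelon form:
[ 1   5       6 ]
[ 0  31      37 ]
[ 0   0  160/31 ]
[ 0   0       0 ]
Nonzero rows / pivot columns: 3

rank(A) = 3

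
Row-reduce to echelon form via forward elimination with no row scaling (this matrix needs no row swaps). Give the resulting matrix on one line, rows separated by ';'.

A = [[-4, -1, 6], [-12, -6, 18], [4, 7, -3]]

Forward elimination:
R2 <- R2 - (3)*R1:  [  0  -3   0 ]
R3 <- R3 - (-1)*R1:  [ 0  6  3 ]
R3 <- R3 - (-2)*R2:  [ 0  0  3 ]
Row echelon form:
[ -4  -1  6 ]
[  0  -3  0 ]
[  0   0  3 ]

REF = [-4 -1 6; 0 -3 0; 0 0 3]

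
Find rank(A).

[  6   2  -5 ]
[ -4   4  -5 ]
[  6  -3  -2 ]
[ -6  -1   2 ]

rank(A) = 3

Row reduction:
R2 <- R2 - (-2/3)*R1:  [     0   16/3  -25/3 ]
R3 <- R3 - (1)*R1:  [  0  -5   3 ]
R4 <- R4 - (-1)*R1:  [  0   1  -3 ]
R3 <- R3 - (-15/16)*R2:  [      0       0  -77/16 ]
R4 <- R4 - (3/16)*R2:  [      0       0  -23/16 ]
R4 <- R4 - (23/77)*R3:  [ 0  0  0 ]
Row echelon form:
[ 6     2      -5 ]
[ 0  16/3   -25/3 ]
[ 0     0  -77/16 ]
[ 0     0       0 ]
Nonzero rows / pivot columns: 3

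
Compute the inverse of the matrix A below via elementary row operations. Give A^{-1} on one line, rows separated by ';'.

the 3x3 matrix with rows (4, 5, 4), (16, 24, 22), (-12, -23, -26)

Gauss-Jordan on [A | I]:
R1 <- (1/4)*R1:  [   1  5/4    1  |  1/4    0    0 ]
R2 <- R2 - (16)*R1:  [  0   4   6  |  -4   1   0 ]
R3 <- R3 - (-12)*R1:  [   0   -8  -14  |    3    0    1 ]
R2 <- (1/4)*R2:  [   0    1  3/2  |   -1  1/4    0 ]
R1 <- R1 - (5/4)*R2:  [     1      0   -7/8  |    3/2  -5/16      0 ]
R3 <- R3 - (-8)*R2:  [  0   0  -2  |  -5   2   1 ]
R3 <- (1/-2)*R3:  [    0     0     1  |   5/2    -1  -1/2 ]
R1 <- R1 - (-7/8)*R3:  [      1       0       0  |   59/16  -19/16   -7/16 ]
R2 <- R2 - (3/2)*R3:  [     0      1      0  |  -19/4    7/4    3/4 ]
Right block of [I | A^{-1}] is the inverse:
[ 59/16  -19/16  -7/16 ]
[ -19/4     7/4    3/4 ]
[   5/2      -1   -1/2 ]

inverse = [59/16 -19/16 -7/16; -19/4 7/4 3/4; 5/2 -1 -1/2]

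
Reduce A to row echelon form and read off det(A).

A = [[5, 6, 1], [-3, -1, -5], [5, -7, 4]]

det(A) = -247

Forward elimination:
R2 <- R2 - (-3/5)*R1:  [     0   13/5  -22/5 ]
R3 <- R3 - (1)*R1:  [   0  -13    3 ]
R3 <- R3 - (-5)*R2:  [   0    0  -19 ]
Upper-triangular form:
[ 5     6      1 ]
[ 0  13/5  -22/5 ]
[ 0     0    -19 ]
det(A) = (-1)^0 * (5) * (13/5) * (-19) = -247  (0 row swaps -> sign +1)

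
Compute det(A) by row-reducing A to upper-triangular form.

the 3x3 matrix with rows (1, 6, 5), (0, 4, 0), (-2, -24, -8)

Forward elimination:
R3 <- R3 - (-2)*R1:  [   0  -12    2 ]
R3 <- R3 - (-3)*R2:  [ 0  0  2 ]
Upper-triangular form:
[ 1  6  5 ]
[ 0  4  0 ]
[ 0  0  2 ]
det(A) = (-1)^0 * (1) * (4) * (2) = 8  (0 row swaps -> sign +1)

det(A) = 8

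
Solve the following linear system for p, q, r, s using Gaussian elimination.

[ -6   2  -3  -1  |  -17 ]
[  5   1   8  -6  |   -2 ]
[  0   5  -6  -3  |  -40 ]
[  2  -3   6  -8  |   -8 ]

Forward elimination on [A|b]:
R2 <- R2 - (-5/6)*R1:  [     0    8/3   11/2  -41/6  -97/6 ]
R4 <- R4 - (-1/3)*R1:  [     0   -7/3      5  -25/3  -41/3 ]
R3 <- R3 - (15/8)*R2:  [       0        0  -261/16   157/16  -155/16 ]
R4 <- R4 - (-7/8)*R2:  [       0        0   157/16  -229/16  -445/16 ]
R4 <- R4 - (-157/261)*R3:  [         0          0          0  -2195/261  -8780/261 ]
Row echelon form:
[ -6    2       -3         -1  |        -17 ]
[  0  8/3     11/2      -41/6  |      -97/6 ]
[  0    0  -261/16     157/16  |    -155/16 ]
[  0    0        0  -2195/261  |  -8780/261 ]
Back-substitution:
s = (-8780/261) / (-2195/261) = 4
r = (-155/16 - (157/16)*(4)) / (-261/16) = 3
q = (-97/6 - (11/2)*(3) - (-41/6)*(4)) / (8/3) = -2
p = (-17 - (2)*(-2) - (-3)*(3) - (-1)*(4)) / -6 = 0

(0, -2, 3, 4)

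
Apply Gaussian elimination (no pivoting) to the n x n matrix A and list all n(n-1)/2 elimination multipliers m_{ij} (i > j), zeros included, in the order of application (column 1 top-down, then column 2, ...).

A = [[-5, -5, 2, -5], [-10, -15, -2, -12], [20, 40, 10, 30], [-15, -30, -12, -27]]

Forward elimination:
R2 <- R2 - (2)*R1:  [  0  -5  -6  -2 ]
R3 <- R3 - (-4)*R1:  [  0  20  18  10 ]
R4 <- R4 - (3)*R1:  [   0  -15  -18  -12 ]
R3 <- R3 - (-4)*R2:  [  0   0  -6   2 ]
R4 <- R4 - (3)*R2:  [  0   0   0  -6 ]
R4: entry in column 3 is already 0 -> m_{43} = 0 (no row operation needed)
Multipliers (in order of application): m_{21} = 2, m_{31} = -4, m_{41} = 3, m_{32} = -4, m_{42} = 3, m_{43} = 0

multipliers: 2, -4, 3, -4, 3, 0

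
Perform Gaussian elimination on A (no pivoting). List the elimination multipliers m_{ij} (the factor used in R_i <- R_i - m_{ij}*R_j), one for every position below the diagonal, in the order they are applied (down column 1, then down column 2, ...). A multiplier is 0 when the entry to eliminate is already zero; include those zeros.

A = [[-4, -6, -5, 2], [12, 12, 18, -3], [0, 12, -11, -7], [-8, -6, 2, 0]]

multipliers: -3, 0, 2, -2, -1, -3

Forward elimination:
R2 <- R2 - (-3)*R1:  [  0  -6   3   3 ]
R3: entry in column 1 is already 0 -> m_{31} = 0 (no row operation needed)
R4 <- R4 - (2)*R1:  [  0   6  12  -4 ]
R3 <- R3 - (-2)*R2:  [  0   0  -5  -1 ]
R4 <- R4 - (-1)*R2:  [  0   0  15  -1 ]
R4 <- R4 - (-3)*R3:  [  0   0   0  -4 ]
Multipliers (in order of application): m_{21} = -3, m_{31} = 0, m_{41} = 2, m_{32} = -2, m_{42} = -1, m_{43} = -3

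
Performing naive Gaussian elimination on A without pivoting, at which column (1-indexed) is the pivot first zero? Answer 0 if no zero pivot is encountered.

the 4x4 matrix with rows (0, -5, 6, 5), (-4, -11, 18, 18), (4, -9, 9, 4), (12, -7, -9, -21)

Naive forward elimination:
Pivot entry (1,1) is zero but row 2 has -4 in column 1 -> naive elimination stops; a row interchange (e.g. R1 <-> R2) would be required here.

first zero-pivot column = 1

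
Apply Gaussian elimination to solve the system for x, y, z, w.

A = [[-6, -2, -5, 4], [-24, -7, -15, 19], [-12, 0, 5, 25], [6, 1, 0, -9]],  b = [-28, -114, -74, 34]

(2, 4, 0, -2)

Forward elimination on [A|b]:
R2 <- R2 - (4)*R1:  [  0   1   5   3  -2 ]
R3 <- R3 - (2)*R1:  [   0    4   15   17  -18 ]
R4 <- R4 - (-1)*R1:  [  0  -1  -5  -5   6 ]
R3 <- R3 - (4)*R2:  [   0    0   -5    5  -10 ]
R4 <- R4 - (-1)*R2:  [  0   0   0  -2   4 ]
Row echelon form:
[ -6  -2  -5   4  |  -28 ]
[  0   1   5   3  |   -2 ]
[  0   0  -5   5  |  -10 ]
[  0   0   0  -2  |    4 ]
Back-substitution:
w = (4) / -2 = -2
z = (-10 - (5)*(-2)) / -5 = 0
y = (-2 - (5)*(0) - (3)*(-2)) / 1 = 4
x = (-28 - (-2)*(4) - (-5)*(0) - (4)*(-2)) / -6 = 2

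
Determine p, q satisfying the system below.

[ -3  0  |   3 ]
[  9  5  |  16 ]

Forward elimination on [A|b]:
R2 <- R2 - (-3)*R1:  [  0   5  25 ]
Row echelon form:
[ -3  0  |   3 ]
[  0  5  |  25 ]
Back-substitution:
q = (25) / 5 = 5
p = (3) / -3 = -1

(-1, 5)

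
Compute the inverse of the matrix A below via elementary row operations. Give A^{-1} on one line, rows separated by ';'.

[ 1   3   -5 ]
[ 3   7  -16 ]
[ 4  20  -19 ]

inverse = [187/6 -43/6 -13/6; -7/6 1/6 1/6; 16/3 -4/3 -1/3]

Gauss-Jordan on [A | I]:
R2 <- R2 - (3)*R1:  [  0  -2  -1  |  -3   1   0 ]
R3 <- R3 - (4)*R1:  [  0   8   1  |  -4   0   1 ]
R2 <- (1/-2)*R2:  [    0     1   1/2  |   3/2  -1/2     0 ]
R1 <- R1 - (3)*R2:  [     1      0  -13/2  |   -7/2    3/2      0 ]
R3 <- R3 - (8)*R2:  [   0    0   -3  |  -16    4    1 ]
R3 <- (1/-3)*R3:  [    0     0     1  |  16/3  -4/3  -1/3 ]
R1 <- R1 - (-13/2)*R3:  [     1      0      0  |  187/6  -43/6  -13/6 ]
R2 <- R2 - (1/2)*R3:  [    0     1     0  |  -7/6   1/6   1/6 ]
Right block of [I | A^{-1}] is the inverse:
[ 187/6  -43/6  -13/6 ]
[  -7/6    1/6    1/6 ]
[  16/3   -4/3   -1/3 ]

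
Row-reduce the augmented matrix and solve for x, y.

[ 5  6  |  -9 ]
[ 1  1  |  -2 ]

Forward elimination on [A|b]:
R2 <- R2 - (1/5)*R1:  [    0  -1/5  -1/5 ]
Row echelon form:
[ 5     6  |    -9 ]
[ 0  -1/5  |  -1/5 ]
Back-substitution:
y = (-1/5) / (-1/5) = 1
x = (-9 - (6)*(1)) / 5 = -3

(-3, 1)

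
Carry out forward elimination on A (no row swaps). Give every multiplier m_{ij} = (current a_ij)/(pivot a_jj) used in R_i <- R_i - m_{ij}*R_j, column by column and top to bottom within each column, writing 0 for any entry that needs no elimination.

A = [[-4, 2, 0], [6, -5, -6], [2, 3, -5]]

multipliers: -3/2, -1/2, -2

Forward elimination:
R2 <- R2 - (-3/2)*R1:  [  0  -2  -6 ]
R3 <- R3 - (-1/2)*R1:  [  0   4  -5 ]
R3 <- R3 - (-2)*R2:  [   0    0  -17 ]
Multipliers (in order of application): m_{21} = -3/2, m_{31} = -1/2, m_{32} = -2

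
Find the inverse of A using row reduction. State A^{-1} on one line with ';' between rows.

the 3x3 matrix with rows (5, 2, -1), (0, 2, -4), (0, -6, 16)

inverse = [1/5 -13/20 -3/20; 0 2 1/2; 0 3/4 1/4]

Gauss-Jordan on [A | I]:
R1 <- (1/5)*R1:  [    1   2/5  -1/5  |   1/5     0     0 ]
R2 <- (1/2)*R2:  [   0    1   -2  |    0  1/2    0 ]
R1 <- R1 - (2/5)*R2:  [    1     0   3/5  |   1/5  -1/5     0 ]
R3 <- R3 - (-6)*R2:  [ 0  0  4  |  0  3  1 ]
R3 <- (1/4)*R3:  [   0    0    1  |    0  3/4  1/4 ]
R1 <- R1 - (3/5)*R3:  [      1       0       0  |     1/5  -13/20   -3/20 ]
R2 <- R2 - (-2)*R3:  [   0    1    0  |    0    2  1/2 ]
Right block of [I | A^{-1}] is the inverse:
[ 1/5  -13/20  -3/20 ]
[   0       2    1/2 ]
[   0     3/4    1/4 ]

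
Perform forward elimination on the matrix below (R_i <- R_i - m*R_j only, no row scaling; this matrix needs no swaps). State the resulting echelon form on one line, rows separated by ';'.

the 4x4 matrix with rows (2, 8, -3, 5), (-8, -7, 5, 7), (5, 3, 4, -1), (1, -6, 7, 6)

Forward elimination:
R2 <- R2 - (-4)*R1:  [  0  25  -7  27 ]
R3 <- R3 - (5/2)*R1:  [     0    -17   23/2  -27/2 ]
R4 <- R4 - (1/2)*R1:  [    0   -10  17/2   7/2 ]
R3 <- R3 - (-17/25)*R2:  [      0       0  337/50  243/50 ]
R4 <- R4 - (-2/5)*R2:  [      0       0   57/10  143/10 ]
R4 <- R4 - (285/337)*R3:  [        0         0         0  3434/337 ]
Row echelon form:
[ 2   8      -3         5 ]
[ 0  25      -7        27 ]
[ 0   0  337/50    243/50 ]
[ 0   0       0  3434/337 ]

REF = [2 8 -3 5; 0 25 -7 27; 0 0 337/50 243/50; 0 0 0 3434/337]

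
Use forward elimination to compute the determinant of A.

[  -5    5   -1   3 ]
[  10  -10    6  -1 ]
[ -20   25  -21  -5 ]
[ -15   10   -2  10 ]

Forward elimination:
R2 <- R2 - (-2)*R1:  [ 0  0  4  5 ]
R3 <- R3 - (4)*R1:  [   0    5  -17  -17 ]
R4 <- R4 - (3)*R1:  [  0  -5   1   1 ]
R2 <-> R3   (pivot in column 2 was zero)
[ -5   5   -1    3 ]
[  0   5  -17  -17 ]
[  0   0    4    5 ]
[  0  -5    1    1 ]
R4 <- R4 - (-1)*R2:  [   0    0  -16  -16 ]
R4 <- R4 - (-4)*R3:  [ 0  0  0  4 ]
Upper-triangular form:
[ -5  5   -1    3 ]
[  0  5  -17  -17 ]
[  0  0    4    5 ]
[  0  0    0    4 ]
det(A) = (-1)^1 * (-5) * (5) * (4) * (4) = 400  (1 row swap -> sign -1)

det(A) = 400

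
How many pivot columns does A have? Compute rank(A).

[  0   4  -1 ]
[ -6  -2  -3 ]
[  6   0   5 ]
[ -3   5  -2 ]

rank(A) = 3

Row reduction:
R1 <-> R2   (pivot in column 1 was zero)
[ -6  -2  -3 ]
[  0   4  -1 ]
[  6   0   5 ]
[ -3   5  -2 ]
R3 <- R3 - (-1)*R1:  [  0  -2   2 ]
R4 <- R4 - (1/2)*R1:  [    0     6  -1/2 ]
R3 <- R3 - (-1/2)*R2:  [   0    0  3/2 ]
R4 <- R4 - (3/2)*R2:  [ 0  0  1 ]
R4 <- R4 - (2/3)*R3:  [ 0  0  0 ]
Row echelon form:
[ -6  -2   -3 ]
[  0   4   -1 ]
[  0   0  3/2 ]
[  0   0    0 ]
Nonzero rows / pivot columns: 3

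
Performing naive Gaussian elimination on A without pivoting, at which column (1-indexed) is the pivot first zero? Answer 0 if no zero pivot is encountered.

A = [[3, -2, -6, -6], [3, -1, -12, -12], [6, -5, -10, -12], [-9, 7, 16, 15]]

Naive forward elimination:
R2 <- R2 - (1)*R1:  [  0   1  -6  -6 ]
R3 <- R3 - (2)*R1:  [  0  -1   2   0 ]
R4 <- R4 - (-3)*R1:  [  0   1  -2  -3 ]
R3 <- R3 - (-1)*R2:  [  0   0  -4  -6 ]
R4 <- R4 - (1)*R2:  [ 0  0  4  3 ]
R4 <- R4 - (-1)*R3:  [  0   0   0  -3 ]
All pivots nonzero; naive elimination completes without hitting a zero pivot.

first zero-pivot column = 0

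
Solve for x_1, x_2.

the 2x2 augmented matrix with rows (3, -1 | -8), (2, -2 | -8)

(-2, 2)

Forward elimination on [A|b]:
R2 <- R2 - (2/3)*R1:  [    0  -4/3  -8/3 ]
Row echelon form:
[ 3    -1  |    -8 ]
[ 0  -4/3  |  -8/3 ]
Back-substitution:
x_2 = (-8/3) / (-4/3) = 2
x_1 = (-8 - (-1)*(2)) / 3 = -2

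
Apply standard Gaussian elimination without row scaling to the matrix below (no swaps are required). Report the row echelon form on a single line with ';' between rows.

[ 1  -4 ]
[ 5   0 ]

REF = [1 -4; 0 20]

Forward elimination:
R2 <- R2 - (5)*R1:  [  0  20 ]
Row echelon form:
[ 1  -4 ]
[ 0  20 ]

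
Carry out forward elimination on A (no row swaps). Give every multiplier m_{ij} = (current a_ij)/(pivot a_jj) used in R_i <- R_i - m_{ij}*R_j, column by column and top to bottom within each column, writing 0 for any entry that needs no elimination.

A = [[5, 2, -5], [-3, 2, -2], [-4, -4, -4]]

Forward elimination:
R2 <- R2 - (-3/5)*R1:  [    0  16/5    -5 ]
R3 <- R3 - (-4/5)*R1:  [     0  -12/5     -8 ]
R3 <- R3 - (-3/4)*R2:  [     0      0  -47/4 ]
Multipliers (in order of application): m_{21} = -3/5, m_{31} = -4/5, m_{32} = -3/4

multipliers: -3/5, -4/5, -3/4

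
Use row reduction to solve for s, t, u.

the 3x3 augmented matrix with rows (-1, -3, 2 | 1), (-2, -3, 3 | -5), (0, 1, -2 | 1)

Forward elimination on [A|b]:
R2 <- R2 - (2)*R1:  [  0   3  -1  -7 ]
R3 <- R3 - (1/3)*R2:  [    0     0  -5/3  10/3 ]
Row echelon form:
[ -1  -3     2  |     1 ]
[  0   3    -1  |    -7 ]
[  0   0  -5/3  |  10/3 ]
Back-substitution:
u = (10/3) / (-5/3) = -2
t = (-7 - (-1)*(-2)) / 3 = -3
s = (1 - (-3)*(-3) - (2)*(-2)) / -1 = 4

(4, -3, -2)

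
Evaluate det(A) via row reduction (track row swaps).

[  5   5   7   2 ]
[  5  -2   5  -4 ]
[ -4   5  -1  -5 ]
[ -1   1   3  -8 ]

Forward elimination:
R2 <- R2 - (1)*R1:  [  0  -7  -2  -6 ]
R3 <- R3 - (-4/5)*R1:  [     0      9   23/5  -17/5 ]
R4 <- R4 - (-1/5)*R1:  [     0      2   22/5  -38/5 ]
R3 <- R3 - (-9/7)*R2:  [       0        0    71/35  -389/35 ]
R4 <- R4 - (-2/7)*R2:  [       0        0   134/35  -326/35 ]
R4 <- R4 - (134/71)*R3:  [      0       0       0  828/71 ]
Upper-triangular form:
[ 5   5      7        2 ]
[ 0  -7     -2       -6 ]
[ 0   0  71/35  -389/35 ]
[ 0   0      0   828/71 ]
det(A) = (-1)^0 * (5) * (-7) * (71/35) * (828/71) = -828  (0 row swaps -> sign +1)

det(A) = -828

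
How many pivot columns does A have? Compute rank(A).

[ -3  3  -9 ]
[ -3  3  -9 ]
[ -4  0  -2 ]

Row reduction:
R2 <- R2 - (1)*R1:  [ 0  0  0 ]
R3 <- R3 - (4/3)*R1:  [  0  -4  10 ]
R2 <-> R3   (pivot in column 2 was zero)
[ -3   3  -9 ]
[  0  -4  10 ]
[  0   0   0 ]
Row echelon form:
[ -3   3  -9 ]
[  0  -4  10 ]
[  0   0   0 ]
Nonzero rows / pivot columns: 2

rank(A) = 2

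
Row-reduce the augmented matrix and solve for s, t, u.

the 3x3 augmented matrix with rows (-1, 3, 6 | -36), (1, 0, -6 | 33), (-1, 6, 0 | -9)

(3, -1, -5)

Forward elimination on [A|b]:
R2 <- R2 - (-1)*R1:  [  0   3   0  -3 ]
R3 <- R3 - (1)*R1:  [  0   3  -6  27 ]
R3 <- R3 - (1)*R2:  [  0   0  -6  30 ]
Row echelon form:
[ -1  3   6  |  -36 ]
[  0  3   0  |   -3 ]
[  0  0  -6  |   30 ]
Back-substitution:
u = (30) / -6 = -5
t = (-3) / 3 = -1
s = (-36 - (3)*(-1) - (6)*(-5)) / -1 = 3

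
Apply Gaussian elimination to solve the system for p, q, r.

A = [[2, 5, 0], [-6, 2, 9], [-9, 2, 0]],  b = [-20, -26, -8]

Forward elimination on [A|b]:
R2 <- R2 - (-3)*R1:  [   0   17    9  -86 ]
R3 <- R3 - (-9/2)*R1:  [    0  49/2     0   -98 ]
R3 <- R3 - (49/34)*R2:  [       0        0  -441/34   441/17 ]
Row echelon form:
[ 2   5        0  |     -20 ]
[ 0  17        9  |     -86 ]
[ 0   0  -441/34  |  441/17 ]
Back-substitution:
r = (441/17) / (-441/34) = -2
q = (-86 - (9)*(-2)) / 17 = -4
p = (-20 - (5)*(-4)) / 2 = 0

(0, -4, -2)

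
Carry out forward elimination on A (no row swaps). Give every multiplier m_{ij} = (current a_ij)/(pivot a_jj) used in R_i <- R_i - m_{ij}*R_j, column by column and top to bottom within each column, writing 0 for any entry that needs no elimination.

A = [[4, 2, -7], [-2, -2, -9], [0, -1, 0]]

multipliers: -1/2, 0, 1

Forward elimination:
R2 <- R2 - (-1/2)*R1:  [     0     -1  -25/2 ]
R3: entry in column 1 is already 0 -> m_{31} = 0 (no row operation needed)
R3 <- R3 - (1)*R2:  [    0     0  25/2 ]
Multipliers (in order of application): m_{21} = -1/2, m_{31} = 0, m_{32} = 1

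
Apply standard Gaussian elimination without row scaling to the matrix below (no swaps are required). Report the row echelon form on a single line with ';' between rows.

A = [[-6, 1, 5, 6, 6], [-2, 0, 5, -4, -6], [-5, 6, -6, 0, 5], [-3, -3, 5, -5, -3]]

REF = [-6 1 5 6 6; 0 -1/3 10/3 -6 -8; 0 0 83/2 -98 -124; 0 0 0 -1805/83 -1586/83]

Forward elimination:
R2 <- R2 - (1/3)*R1:  [    0  -1/3  10/3    -6    -8 ]
R3 <- R3 - (5/6)*R1:  [     0   31/6  -61/6     -5      0 ]
R4 <- R4 - (1/2)*R1:  [    0  -7/2   5/2    -8    -6 ]
R3 <- R3 - (-31/2)*R2:  [    0     0  83/2   -98  -124 ]
R4 <- R4 - (21/2)*R2:  [     0      0  -65/2     55     78 ]
R4 <- R4 - (-65/83)*R3:  [        0         0         0  -1805/83  -1586/83 ]
Row echelon form:
[ -6     1     5         6         6 ]
[  0  -1/3  10/3        -6        -8 ]
[  0     0  83/2       -98      -124 ]
[  0     0     0  -1805/83  -1586/83 ]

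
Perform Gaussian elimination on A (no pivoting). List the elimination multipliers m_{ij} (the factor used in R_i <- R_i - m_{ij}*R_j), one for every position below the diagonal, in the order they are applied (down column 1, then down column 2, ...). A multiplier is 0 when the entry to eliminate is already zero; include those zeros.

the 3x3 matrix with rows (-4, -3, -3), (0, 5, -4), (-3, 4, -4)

Forward elimination:
R2: entry in column 1 is already 0 -> m_{21} = 0 (no row operation needed)
R3 <- R3 - (3/4)*R1:  [    0  25/4  -7/4 ]
R3 <- R3 - (5/4)*R2:  [    0     0  13/4 ]
Multipliers (in order of application): m_{21} = 0, m_{31} = 3/4, m_{32} = 5/4

multipliers: 0, 3/4, 5/4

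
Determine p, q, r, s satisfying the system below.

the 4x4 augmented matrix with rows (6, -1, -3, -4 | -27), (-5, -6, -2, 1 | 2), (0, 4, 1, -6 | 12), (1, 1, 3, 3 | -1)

(-4, 3, 0, 0)

Forward elimination on [A|b]:
R2 <- R2 - (-5/6)*R1:  [     0  -41/6   -9/2   -7/3  -41/2 ]
R4 <- R4 - (1/6)*R1:  [    0   7/6   7/2  11/3   7/2 ]
R3 <- R3 - (-24/41)*R2:  [       0        0   -67/41  -302/41        0 ]
R4 <- R4 - (-7/41)*R2:  [      0       0  112/41  134/41       0 ]
R4 <- R4 - (-112/67)*R3:  [       0        0        0  -606/67        0 ]
Row echelon form:
[ 6     -1      -3       -4  |    -27 ]
[ 0  -41/6    -9/2     -7/3  |  -41/2 ]
[ 0      0  -67/41  -302/41  |      0 ]
[ 0      0       0  -606/67  |      0 ]
Back-substitution:
s = (0) / (-606/67) = 0
r = (0 - (-302/41)*(0)) / (-67/41) = 0
q = (-41/2 - (-9/2)*(0) - (-7/3)*(0)) / (-41/6) = 3
p = (-27 - (-1)*(3) - (-3)*(0) - (-4)*(0)) / 6 = -4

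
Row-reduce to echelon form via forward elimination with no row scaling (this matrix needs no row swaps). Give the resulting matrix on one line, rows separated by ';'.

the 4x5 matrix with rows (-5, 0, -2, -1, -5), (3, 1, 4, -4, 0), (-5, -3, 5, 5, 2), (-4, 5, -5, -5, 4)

Forward elimination:
R2 <- R2 - (-3/5)*R1:  [     0      1   14/5  -23/5     -3 ]
R3 <- R3 - (1)*R1:  [  0  -3   7   6   7 ]
R4 <- R4 - (4/5)*R1:  [     0      5  -17/5  -21/5      8 ]
R3 <- R3 - (-3)*R2:  [     0      0   77/5  -39/5     -2 ]
R4 <- R4 - (5)*R2:  [     0      0  -87/5   94/5     23 ]
R4 <- R4 - (-87/77)*R3:  [       0        0        0   769/77  1597/77 ]
Row echelon form:
[ -5  0    -2      -1       -5 ]
[  0  1  14/5   -23/5       -3 ]
[  0  0  77/5   -39/5       -2 ]
[  0  0     0  769/77  1597/77 ]

REF = [-5 0 -2 -1 -5; 0 1 14/5 -23/5 -3; 0 0 77/5 -39/5 -2; 0 0 0 769/77 1597/77]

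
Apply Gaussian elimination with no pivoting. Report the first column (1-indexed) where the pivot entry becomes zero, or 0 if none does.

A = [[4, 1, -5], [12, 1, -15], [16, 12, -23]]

Naive forward elimination:
R2 <- R2 - (3)*R1:  [  0  -2   0 ]
R3 <- R3 - (4)*R1:  [  0   8  -3 ]
R3 <- R3 - (-4)*R2:  [  0   0  -3 ]
All pivots nonzero; naive elimination completes without hitting a zero pivot.

first zero-pivot column = 0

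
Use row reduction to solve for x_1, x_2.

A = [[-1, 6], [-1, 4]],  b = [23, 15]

(1, 4)

Forward elimination on [A|b]:
R2 <- R2 - (1)*R1:  [  0  -2  -8 ]
Row echelon form:
[ -1   6  |  23 ]
[  0  -2  |  -8 ]
Back-substitution:
x_2 = (-8) / -2 = 4
x_1 = (23 - (6)*(4)) / -1 = 1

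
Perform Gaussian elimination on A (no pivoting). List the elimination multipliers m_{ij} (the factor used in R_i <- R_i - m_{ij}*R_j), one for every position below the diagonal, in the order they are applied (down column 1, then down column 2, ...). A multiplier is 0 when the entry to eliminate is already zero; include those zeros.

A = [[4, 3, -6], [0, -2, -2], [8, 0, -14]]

Forward elimination:
R2: entry in column 1 is already 0 -> m_{21} = 0 (no row operation needed)
R3 <- R3 - (2)*R1:  [  0  -6  -2 ]
R3 <- R3 - (3)*R2:  [ 0  0  4 ]
Multipliers (in order of application): m_{21} = 0, m_{31} = 2, m_{32} = 3

multipliers: 0, 2, 3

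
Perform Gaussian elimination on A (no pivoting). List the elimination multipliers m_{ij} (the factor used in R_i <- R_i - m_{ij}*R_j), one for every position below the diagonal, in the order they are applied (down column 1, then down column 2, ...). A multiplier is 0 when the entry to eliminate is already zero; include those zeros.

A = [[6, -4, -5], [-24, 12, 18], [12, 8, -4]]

Forward elimination:
R2 <- R2 - (-4)*R1:  [  0  -4  -2 ]
R3 <- R3 - (2)*R1:  [  0  16   6 ]
R3 <- R3 - (-4)*R2:  [  0   0  -2 ]
Multipliers (in order of application): m_{21} = -4, m_{31} = 2, m_{32} = -4

multipliers: -4, 2, -4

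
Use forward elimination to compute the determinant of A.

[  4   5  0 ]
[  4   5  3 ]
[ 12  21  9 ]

Forward elimination:
R2 <- R2 - (1)*R1:  [ 0  0  3 ]
R3 <- R3 - (3)*R1:  [ 0  6  9 ]
R2 <-> R3   (pivot in column 2 was zero)
[ 4  5  0 ]
[ 0  6  9 ]
[ 0  0  3 ]
Upper-triangular form:
[ 4  5  0 ]
[ 0  6  9 ]
[ 0  0  3 ]
det(A) = (-1)^1 * (4) * (6) * (3) = -72  (1 row swap -> sign -1)

det(A) = -72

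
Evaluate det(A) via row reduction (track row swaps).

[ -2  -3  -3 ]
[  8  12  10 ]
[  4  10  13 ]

Forward elimination:
R2 <- R2 - (-4)*R1:  [  0   0  -2 ]
R3 <- R3 - (-2)*R1:  [ 0  4  7 ]
R2 <-> R3   (pivot in column 2 was zero)
[ -2  -3  -3 ]
[  0   4   7 ]
[  0   0  -2 ]
Upper-triangular form:
[ -2  -3  -3 ]
[  0   4   7 ]
[  0   0  -2 ]
det(A) = (-1)^1 * (-2) * (4) * (-2) = -16  (1 row swap -> sign -1)

det(A) = -16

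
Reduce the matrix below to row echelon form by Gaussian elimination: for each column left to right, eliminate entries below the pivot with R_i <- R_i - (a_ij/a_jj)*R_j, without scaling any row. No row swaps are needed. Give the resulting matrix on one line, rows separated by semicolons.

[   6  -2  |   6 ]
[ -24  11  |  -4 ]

REF = [6 -2 6; 0 3 20]

Forward elimination:
R2 <- R2 - (-4)*R1:  [  0   3  20 ]
Row echelon form:
[ 6  -2  |   6 ]
[ 0   3  |  20 ]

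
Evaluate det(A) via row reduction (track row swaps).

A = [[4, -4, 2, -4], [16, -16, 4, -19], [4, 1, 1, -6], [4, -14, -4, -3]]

det(A) = 240

Forward elimination:
R2 <- R2 - (4)*R1:  [  0   0  -4  -3 ]
R3 <- R3 - (1)*R1:  [  0   5  -1  -2 ]
R4 <- R4 - (1)*R1:  [   0  -10   -6    1 ]
R2 <-> R3   (pivot in column 2 was zero)
[ 4   -4   2  -4 ]
[ 0    5  -1  -2 ]
[ 0    0  -4  -3 ]
[ 0  -10  -6   1 ]
R4 <- R4 - (-2)*R2:  [  0   0  -8  -3 ]
R4 <- R4 - (2)*R3:  [ 0  0  0  3 ]
Upper-triangular form:
[ 4  -4   2  -4 ]
[ 0   5  -1  -2 ]
[ 0   0  -4  -3 ]
[ 0   0   0   3 ]
det(A) = (-1)^1 * (4) * (5) * (-4) * (3) = 240  (1 row swap -> sign -1)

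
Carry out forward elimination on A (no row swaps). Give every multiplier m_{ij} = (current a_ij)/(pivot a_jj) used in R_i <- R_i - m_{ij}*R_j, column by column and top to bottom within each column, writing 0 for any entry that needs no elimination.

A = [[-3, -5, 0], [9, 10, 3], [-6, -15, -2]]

Forward elimination:
R2 <- R2 - (-3)*R1:  [  0  -5   3 ]
R3 <- R3 - (2)*R1:  [  0  -5  -2 ]
R3 <- R3 - (1)*R2:  [  0   0  -5 ]
Multipliers (in order of application): m_{21} = -3, m_{31} = 2, m_{32} = 1

multipliers: -3, 2, 1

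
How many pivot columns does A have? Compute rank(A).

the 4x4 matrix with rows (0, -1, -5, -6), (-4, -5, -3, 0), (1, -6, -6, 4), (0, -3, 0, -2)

rank(A) = 4

Row reduction:
R1 <-> R2   (pivot in column 1 was zero)
[ -4  -5  -3   0 ]
[  0  -1  -5  -6 ]
[  1  -6  -6   4 ]
[  0  -3   0  -2 ]
R3 <- R3 - (-1/4)*R1:  [     0  -29/4  -27/4      4 ]
R3 <- R3 - (29/4)*R2:  [    0     0  59/2  95/2 ]
R4 <- R4 - (3)*R2:  [  0   0  15  16 ]
R4 <- R4 - (30/59)*R3:  [       0        0        0  -481/59 ]
Row echelon form:
[ -4  -5    -3        0 ]
[  0  -1    -5       -6 ]
[  0   0  59/2     95/2 ]
[  0   0     0  -481/59 ]
Nonzero rows / pivot columns: 4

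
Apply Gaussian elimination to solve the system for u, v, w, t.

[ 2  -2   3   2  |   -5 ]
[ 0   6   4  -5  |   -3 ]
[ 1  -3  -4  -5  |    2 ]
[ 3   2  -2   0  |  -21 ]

Forward elimination on [A|b]:
R3 <- R3 - (1/2)*R1:  [     0     -2  -11/2     -6    9/2 ]
R4 <- R4 - (3/2)*R1:  [     0      5  -13/2     -3  -27/2 ]
R3 <- R3 - (-1/3)*R2:  [     0      0  -25/6  -23/3    7/2 ]
R4 <- R4 - (5/6)*R2:  [     0      0  -59/6    7/6    -11 ]
R4 <- R4 - (59/25)*R3:  [       0        0        0   963/50  -963/50 ]
Row echelon form:
[ 2  -2      3       2  |       -5 ]
[ 0   6      4      -5  |       -3 ]
[ 0   0  -25/6   -23/3  |      7/2 ]
[ 0   0      0  963/50  |  -963/50 ]
Back-substitution:
t = (-963/50) / (963/50) = -1
w = (7/2 - (-23/3)*(-1)) / (-25/6) = 1
v = (-3 - (4)*(1) - (-5)*(-1)) / 6 = -2
u = (-5 - (-2)*(-2) - (3)*(1) - (2)*(-1)) / 2 = -5

(-5, -2, 1, -1)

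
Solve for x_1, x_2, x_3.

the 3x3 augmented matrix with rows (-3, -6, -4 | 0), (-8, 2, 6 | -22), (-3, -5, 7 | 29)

Forward elimination on [A|b]:
R2 <- R2 - (8/3)*R1:  [    0    18  50/3   -22 ]
R3 <- R3 - (1)*R1:  [  0   1  11  29 ]
R3 <- R3 - (1/18)*R2:  [      0       0  272/27   272/9 ]
Row echelon form:
[ -3  -6      -4  |      0 ]
[  0  18    50/3  |    -22 ]
[  0   0  272/27  |  272/9 ]
Back-substitution:
x_3 = (272/9) / (272/27) = 3
x_2 = (-22 - (50/3)*(3)) / 18 = -4
x_1 = (0 - (-6)*(-4) - (-4)*(3)) / -3 = 4

(4, -4, 3)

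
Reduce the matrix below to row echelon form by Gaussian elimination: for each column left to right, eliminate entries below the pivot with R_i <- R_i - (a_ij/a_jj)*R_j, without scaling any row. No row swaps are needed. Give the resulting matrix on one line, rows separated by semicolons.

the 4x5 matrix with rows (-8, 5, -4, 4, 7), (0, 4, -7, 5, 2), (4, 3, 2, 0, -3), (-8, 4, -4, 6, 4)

REF = [-8 5 -4 4 7; 0 4 -7 5 2; 0 0 77/8 -39/8 -9/4; 0 0 0 26/11 -32/11]

Forward elimination:
R3 <- R3 - (-1/2)*R1:  [    0  11/2     0     2   1/2 ]
R4 <- R4 - (1)*R1:  [  0  -1   0   2  -3 ]
R3 <- R3 - (11/8)*R2:  [     0      0   77/8  -39/8   -9/4 ]
R4 <- R4 - (-1/4)*R2:  [    0     0  -7/4  13/4  -5/2 ]
R4 <- R4 - (-2/11)*R3:  [      0       0       0   26/11  -32/11 ]
Row echelon form:
[ -8  5    -4      4       7 ]
[  0  4    -7      5       2 ]
[  0  0  77/8  -39/8    -9/4 ]
[  0  0     0  26/11  -32/11 ]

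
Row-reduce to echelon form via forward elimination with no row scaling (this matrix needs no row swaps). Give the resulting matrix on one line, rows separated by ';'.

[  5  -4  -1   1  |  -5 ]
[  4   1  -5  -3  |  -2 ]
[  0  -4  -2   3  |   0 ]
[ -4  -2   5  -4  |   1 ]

Forward elimination:
R2 <- R2 - (4/5)*R1:  [     0   21/5  -21/5  -19/5      2 ]
R4 <- R4 - (-4/5)*R1:  [     0  -26/5   21/5  -16/5     -3 ]
R3 <- R3 - (-20/21)*R2:  [      0       0      -6  -13/21   40/21 ]
R4 <- R4 - (-26/21)*R2:  [       0        0       -1  -166/21   -11/21 ]
R4 <- R4 - (1/6)*R3:  [        0         0         0  -983/126    -53/63 ]
Row echelon form:
[ 5    -4     -1         1  |      -5 ]
[ 0  21/5  -21/5     -19/5  |       2 ]
[ 0     0     -6    -13/21  |   40/21 ]
[ 0     0      0  -983/126  |  -53/63 ]

REF = [5 -4 -1 1 -5; 0 21/5 -21/5 -19/5 2; 0 0 -6 -13/21 40/21; 0 0 0 -983/126 -53/63]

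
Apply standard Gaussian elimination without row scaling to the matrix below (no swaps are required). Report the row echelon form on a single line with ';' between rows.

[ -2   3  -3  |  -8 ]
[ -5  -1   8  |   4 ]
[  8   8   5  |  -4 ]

REF = [-2 3 -3 -8; 0 -17/2 31/2 24; 0 0 501/17 348/17]

Forward elimination:
R2 <- R2 - (5/2)*R1:  [     0  -17/2   31/2     24 ]
R3 <- R3 - (-4)*R1:  [   0   20   -7  -36 ]
R3 <- R3 - (-40/17)*R2:  [      0       0  501/17  348/17 ]
Row echelon form:
[ -2      3      -3  |      -8 ]
[  0  -17/2    31/2  |      24 ]
[  0      0  501/17  |  348/17 ]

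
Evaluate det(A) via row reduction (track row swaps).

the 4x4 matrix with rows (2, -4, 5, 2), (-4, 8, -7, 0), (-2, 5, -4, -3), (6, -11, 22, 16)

det(A) = -18

Forward elimination:
R2 <- R2 - (-2)*R1:  [ 0  0  3  4 ]
R3 <- R3 - (-1)*R1:  [  0   1   1  -1 ]
R4 <- R4 - (3)*R1:  [  0   1   7  10 ]
R2 <-> R3   (pivot in column 2 was zero)
[ 2  -4  5   2 ]
[ 0   1  1  -1 ]
[ 0   0  3   4 ]
[ 0   1  7  10 ]
R4 <- R4 - (1)*R2:  [  0   0   6  11 ]
R4 <- R4 - (2)*R3:  [ 0  0  0  3 ]
Upper-triangular form:
[ 2  -4  5   2 ]
[ 0   1  1  -1 ]
[ 0   0  3   4 ]
[ 0   0  0   3 ]
det(A) = (-1)^1 * (2) * (1) * (3) * (3) = -18  (1 row swap -> sign -1)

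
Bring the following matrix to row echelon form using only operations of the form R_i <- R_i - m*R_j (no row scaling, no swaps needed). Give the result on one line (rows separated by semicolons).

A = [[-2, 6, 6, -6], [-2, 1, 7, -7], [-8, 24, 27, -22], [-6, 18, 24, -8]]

Forward elimination:
R2 <- R2 - (1)*R1:  [  0  -5   1  -1 ]
R3 <- R3 - (4)*R1:  [ 0  0  3  2 ]
R4 <- R4 - (3)*R1:  [  0   0   6  10 ]
R4 <- R4 - (2)*R3:  [ 0  0  0  6 ]
Row echelon form:
[ -2   6  6  -6 ]
[  0  -5  1  -1 ]
[  0   0  3   2 ]
[  0   0  0   6 ]

REF = [-2 6 6 -6; 0 -5 1 -1; 0 0 3 2; 0 0 0 6]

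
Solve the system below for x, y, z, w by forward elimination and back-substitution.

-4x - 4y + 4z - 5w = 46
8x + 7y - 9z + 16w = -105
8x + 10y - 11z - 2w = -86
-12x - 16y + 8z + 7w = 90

(-2, -3, 4, -2)

Forward elimination on [A|b]:
R2 <- R2 - (-2)*R1:  [   0   -1   -1    6  -13 ]
R3 <- R3 - (-2)*R1:  [   0    2   -3  -12    6 ]
R4 <- R4 - (3)*R1:  [   0   -4   -4   22  -48 ]
R3 <- R3 - (-2)*R2:  [   0    0   -5    0  -20 ]
R4 <- R4 - (4)*R2:  [  0   0   0  -2   4 ]
Row echelon form:
[ -4  -4   4  -5  |   46 ]
[  0  -1  -1   6  |  -13 ]
[  0   0  -5   0  |  -20 ]
[  0   0   0  -2  |    4 ]
Back-substitution:
w = (4) / -2 = -2
z = (-20) / -5 = 4
y = (-13 - (-1)*(4) - (6)*(-2)) / -1 = -3
x = (46 - (-4)*(-3) - (4)*(4) - (-5)*(-2)) / -4 = -2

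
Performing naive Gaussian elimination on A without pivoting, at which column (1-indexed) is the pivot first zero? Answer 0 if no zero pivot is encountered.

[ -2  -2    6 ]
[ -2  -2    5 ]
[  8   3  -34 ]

first zero-pivot column = 2

Naive forward elimination:
R2 <- R2 - (1)*R1:  [  0   0  -1 ]
R3 <- R3 - (-4)*R1:  [   0   -5  -10 ]
Matrix at this point:
[ -2  -2    6 ]
[  0   0   -1 ]
[  0  -5  -10 ]
Pivot entry (2,2) is zero but row 3 has -5 in column 2 -> naive elimination stops; a row interchange (e.g. R2 <-> R3) would be required here.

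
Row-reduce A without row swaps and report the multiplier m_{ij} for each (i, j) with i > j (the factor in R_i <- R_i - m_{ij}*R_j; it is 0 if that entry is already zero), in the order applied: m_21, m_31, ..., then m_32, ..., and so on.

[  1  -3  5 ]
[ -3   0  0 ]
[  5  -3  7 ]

multipliers: -3, 5, -4/3

Forward elimination:
R2 <- R2 - (-3)*R1:  [  0  -9  15 ]
R3 <- R3 - (5)*R1:  [   0   12  -18 ]
R3 <- R3 - (-4/3)*R2:  [ 0  0  2 ]
Multipliers (in order of application): m_{21} = -3, m_{31} = 5, m_{32} = -4/3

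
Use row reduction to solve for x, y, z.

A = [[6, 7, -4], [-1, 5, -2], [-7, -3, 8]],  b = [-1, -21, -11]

(4, -3, 1)

Forward elimination on [A|b]:
R2 <- R2 - (-1/6)*R1:  [      0    37/6    -8/3  -127/6 ]
R3 <- R3 - (-7/6)*R1:  [     0   31/6   10/3  -73/6 ]
R3 <- R3 - (31/37)*R2:  [      0       0  206/37  206/37 ]
Row echelon form:
[ 6     7      -4  |      -1 ]
[ 0  37/6    -8/3  |  -127/6 ]
[ 0     0  206/37  |  206/37 ]
Back-substitution:
z = (206/37) / (206/37) = 1
y = (-127/6 - (-8/3)*(1)) / (37/6) = -3
x = (-1 - (7)*(-3) - (-4)*(1)) / 6 = 4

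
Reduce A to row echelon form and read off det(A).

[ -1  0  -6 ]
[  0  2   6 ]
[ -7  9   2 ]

det(A) = -34

Forward elimination:
R3 <- R3 - (7)*R1:  [  0   9  44 ]
R3 <- R3 - (9/2)*R2:  [  0   0  17 ]
Upper-triangular form:
[ -1  0  -6 ]
[  0  2   6 ]
[  0  0  17 ]
det(A) = (-1)^0 * (-1) * (2) * (17) = -34  (0 row swaps -> sign +1)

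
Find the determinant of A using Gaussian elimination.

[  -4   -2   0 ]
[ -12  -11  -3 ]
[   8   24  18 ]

Forward elimination:
R2 <- R2 - (3)*R1:  [  0  -5  -3 ]
R3 <- R3 - (-2)*R1:  [  0  20  18 ]
R3 <- R3 - (-4)*R2:  [ 0  0  6 ]
Upper-triangular form:
[ -4  -2   0 ]
[  0  -5  -3 ]
[  0   0   6 ]
det(A) = (-1)^0 * (-4) * (-5) * (6) = 120  (0 row swaps -> sign +1)

det(A) = 120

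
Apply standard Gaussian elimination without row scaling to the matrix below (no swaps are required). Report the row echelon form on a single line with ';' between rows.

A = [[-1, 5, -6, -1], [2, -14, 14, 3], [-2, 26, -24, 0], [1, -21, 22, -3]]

Forward elimination:
R2 <- R2 - (-2)*R1:  [  0  -4   2   1 ]
R3 <- R3 - (2)*R1:  [   0   16  -12    2 ]
R4 <- R4 - (-1)*R1:  [   0  -16   16   -4 ]
R3 <- R3 - (-4)*R2:  [  0   0  -4   6 ]
R4 <- R4 - (4)*R2:  [  0   0   8  -8 ]
R4 <- R4 - (-2)*R3:  [ 0  0  0  4 ]
Row echelon form:
[ -1   5  -6  -1 ]
[  0  -4   2   1 ]
[  0   0  -4   6 ]
[  0   0   0   4 ]

REF = [-1 5 -6 -1; 0 -4 2 1; 0 0 -4 6; 0 0 0 4]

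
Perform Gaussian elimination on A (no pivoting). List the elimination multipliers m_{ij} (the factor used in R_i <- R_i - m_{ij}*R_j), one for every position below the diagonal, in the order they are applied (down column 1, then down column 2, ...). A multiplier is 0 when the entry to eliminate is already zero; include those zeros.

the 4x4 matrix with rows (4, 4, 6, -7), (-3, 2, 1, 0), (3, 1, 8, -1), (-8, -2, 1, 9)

multipliers: -3/4, 3/4, -2, -2/5, 6/5, 64/57

Forward elimination:
R2 <- R2 - (-3/4)*R1:  [     0      5   11/2  -21/4 ]
R3 <- R3 - (3/4)*R1:  [    0    -2   7/2  17/4 ]
R4 <- R4 - (-2)*R1:  [  0   6  13  -5 ]
R3 <- R3 - (-2/5)*R2:  [     0      0  57/10  43/20 ]
R4 <- R4 - (6/5)*R2:  [     0      0   32/5  13/10 ]
R4 <- R4 - (64/57)*R3:  [        0         0         0  -127/114 ]
Multipliers (in order of application): m_{21} = -3/4, m_{31} = 3/4, m_{41} = -2, m_{32} = -2/5, m_{42} = 6/5, m_{43} = 64/57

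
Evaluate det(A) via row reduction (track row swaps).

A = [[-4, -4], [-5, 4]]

Forward elimination:
R2 <- R2 - (5/4)*R1:  [ 0  9 ]
Upper-triangular form:
[ -4  -4 ]
[  0   9 ]
det(A) = (-1)^0 * (-4) * (9) = -36  (0 row swaps -> sign +1)

det(A) = -36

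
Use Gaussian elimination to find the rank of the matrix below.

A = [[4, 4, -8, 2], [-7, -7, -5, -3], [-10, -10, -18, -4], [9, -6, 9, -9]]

Row reduction:
R2 <- R2 - (-7/4)*R1:  [   0    0  -19  1/2 ]
R3 <- R3 - (-5/2)*R1:  [   0    0  -38    1 ]
R4 <- R4 - (9/4)*R1:  [     0    -15     27  -27/2 ]
R2 <-> R4   (pivot in column 2 was zero)
[ 4    4   -8      2 ]
[ 0  -15   27  -27/2 ]
[ 0    0  -38      1 ]
[ 0    0  -19    1/2 ]
R4 <- R4 - (1/2)*R3:  [ 0  0  0  0 ]
Row echelon form:
[ 4    4   -8      2 ]
[ 0  -15   27  -27/2 ]
[ 0    0  -38      1 ]
[ 0    0    0      0 ]
Nonzero rows / pivot columns: 3

rank(A) = 3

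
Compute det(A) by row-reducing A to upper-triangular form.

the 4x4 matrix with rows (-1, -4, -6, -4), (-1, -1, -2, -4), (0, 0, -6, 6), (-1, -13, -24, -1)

Forward elimination:
R2 <- R2 - (1)*R1:  [ 0  3  4  0 ]
R4 <- R4 - (1)*R1:  [   0   -9  -18    3 ]
R4 <- R4 - (-3)*R2:  [  0   0  -6   3 ]
R4 <- R4 - (1)*R3:  [  0   0   0  -3 ]
Upper-triangular form:
[ -1  -4  -6  -4 ]
[  0   3   4   0 ]
[  0   0  -6   6 ]
[  0   0   0  -3 ]
det(A) = (-1)^0 * (-1) * (3) * (-6) * (-3) = -54  (0 row swaps -> sign +1)

det(A) = -54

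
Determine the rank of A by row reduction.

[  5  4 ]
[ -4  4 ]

Row reduction:
R2 <- R2 - (-4/5)*R1:  [    0  36/5 ]
Row echelon form:
[ 5     4 ]
[ 0  36/5 ]
Nonzero rows / pivot columns: 2

rank(A) = 2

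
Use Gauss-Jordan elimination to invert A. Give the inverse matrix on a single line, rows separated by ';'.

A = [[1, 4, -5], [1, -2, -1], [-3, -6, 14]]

inverse = [17/9 13/9 7/9; 11/18 1/18 2/9; 2/3 1/3 1/3]

Gauss-Jordan on [A | I]:
R2 <- R2 - (1)*R1:  [  0  -6   4  |  -1   1   0 ]
R3 <- R3 - (-3)*R1:  [  0   6  -1  |   3   0   1 ]
R2 <- (1/-6)*R2:  [    0     1  -2/3  |   1/6  -1/6     0 ]
R1 <- R1 - (4)*R2:  [    1     0  -7/3  |   1/3   2/3     0 ]
R3 <- R3 - (6)*R2:  [ 0  0  3  |  2  1  1 ]
R3 <- (1/3)*R3:  [   0    0    1  |  2/3  1/3  1/3 ]
R1 <- R1 - (-7/3)*R3:  [    1     0     0  |  17/9  13/9   7/9 ]
R2 <- R2 - (-2/3)*R3:  [     0      1      0  |  11/18   1/18    2/9 ]
Right block of [I | A^{-1}] is the inverse:
[  17/9  13/9  7/9 ]
[ 11/18  1/18  2/9 ]
[   2/3   1/3  1/3 ]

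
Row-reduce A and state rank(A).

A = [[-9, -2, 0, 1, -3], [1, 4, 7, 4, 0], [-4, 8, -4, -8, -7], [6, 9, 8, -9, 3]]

Row reduction:
R2 <- R2 - (-1/9)*R1:  [    0  34/9     7  37/9  -1/3 ]
R3 <- R3 - (4/9)*R1:  [     0   80/9     -4  -76/9  -17/3 ]
R4 <- R4 - (-2/3)*R1:  [     0   23/3      8  -25/3      1 ]
R3 <- R3 - (40/17)*R2:  [       0        0  -348/17  -308/17   -83/17 ]
R4 <- R4 - (69/34)*R2:  [       0        0  -211/34  -567/34    57/34 ]
R4 <- R4 - (211/696)*R3:  [        0         0         0   -973/87  2197/696 ]
Row echelon form:
[ -9    -2        0        1        -3 ]
[  0  34/9        7     37/9      -1/3 ]
[  0     0  -348/17  -308/17    -83/17 ]
[  0     0        0  -973/87  2197/696 ]
Nonzero rows / pivot columns: 4

rank(A) = 4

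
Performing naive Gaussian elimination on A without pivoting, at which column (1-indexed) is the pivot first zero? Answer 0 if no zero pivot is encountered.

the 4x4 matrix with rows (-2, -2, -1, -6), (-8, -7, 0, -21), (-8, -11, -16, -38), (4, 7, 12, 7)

first zero-pivot column = 3

Naive forward elimination:
R2 <- R2 - (4)*R1:  [ 0  1  4  3 ]
R3 <- R3 - (4)*R1:  [   0   -3  -12  -14 ]
R4 <- R4 - (-2)*R1:  [  0   3  10  -5 ]
R3 <- R3 - (-3)*R2:  [  0   0   0  -5 ]
R4 <- R4 - (3)*R2:  [   0    0   -2  -14 ]
Matrix at this point:
[ -2  -2  -1   -6 ]
[  0   1   4    3 ]
[  0   0   0   -5 ]
[  0   0  -2  -14 ]
Pivot entry (3,3) is zero but row 4 has -2 in column 3 -> naive elimination stops; a row interchange (e.g. R3 <-> R4) would be required here.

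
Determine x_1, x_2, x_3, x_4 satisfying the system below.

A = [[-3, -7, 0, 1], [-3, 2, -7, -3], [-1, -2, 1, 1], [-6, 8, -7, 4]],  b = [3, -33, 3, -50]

Forward elimination on [A|b]:
R2 <- R2 - (1)*R1:  [   0    9   -7   -4  -36 ]
R3 <- R3 - (1/3)*R1:  [   0  1/3    1  2/3    2 ]
R4 <- R4 - (2)*R1:  [   0   22   -7    2  -56 ]
R3 <- R3 - (1/27)*R2:  [     0      0  34/27  22/27   10/3 ]
R4 <- R4 - (22/9)*R2:  [     0      0   91/9  106/9     32 ]
R4 <- R4 - (273/34)*R3:  [     0      0      0  89/17  89/17 ]
Row echelon form:
[ -3  -7      0      1  |      3 ]
[  0   9     -7     -4  |    -36 ]
[  0   0  34/27  22/27  |   10/3 ]
[  0   0      0  89/17  |  89/17 ]
Back-substitution:
x_4 = (89/17) / (89/17) = 1
x_3 = (10/3 - (22/27)*(1)) / (34/27) = 2
x_2 = (-36 - (-7)*(2) - (-4)*(1)) / 9 = -2
x_1 = (3 - (-7)*(-2) - (1)*(1)) / -3 = 4

(4, -2, 2, 1)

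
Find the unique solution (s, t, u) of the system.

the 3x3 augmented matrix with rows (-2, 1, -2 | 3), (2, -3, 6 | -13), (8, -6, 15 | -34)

(1, -3, -4)

Forward elimination on [A|b]:
R2 <- R2 - (-1)*R1:  [   0   -2    4  -10 ]
R3 <- R3 - (-4)*R1:  [   0   -2    7  -22 ]
R3 <- R3 - (1)*R2:  [   0    0    3  -12 ]
Row echelon form:
[ -2   1  -2  |    3 ]
[  0  -2   4  |  -10 ]
[  0   0   3  |  -12 ]
Back-substitution:
u = (-12) / 3 = -4
t = (-10 - (4)*(-4)) / -2 = -3
s = (3 - (1)*(-3) - (-2)*(-4)) / -2 = 1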